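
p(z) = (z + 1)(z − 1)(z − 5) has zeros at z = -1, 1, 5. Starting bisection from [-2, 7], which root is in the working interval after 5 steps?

midpoint 2.5: p = -13.125 < 0 → [2.5, 7]
midpoint 4.75: p = -5.390625 < 0 → [4.75, 7]
midpoint 5.875: p = 29.326172 > 0 → [4.75, 5.875]
midpoint 5.3125: p = 8.5071 > 0 → [4.75, 5.3125]
midpoint 5.03125: p = 0.7598 > 0 → [4.75, 5.03125]

5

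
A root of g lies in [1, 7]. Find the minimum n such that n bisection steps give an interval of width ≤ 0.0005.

14

Width after n steps is 6/2^n. Need 2^n ≥ 6/0.0005 = 12000.
2^13 = 8192 < 12000 ≤ 2^14 = 16384, so n = 14.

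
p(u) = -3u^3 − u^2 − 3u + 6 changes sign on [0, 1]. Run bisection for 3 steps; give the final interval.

[0.875, 1]

p(0.5) = 3.875 > 0, so the root lies in [0.5, 1]
p(0.75) = 1.921875 > 0, so the root lies in [0.75, 1]
p(0.875) = 0.599609 > 0, so the root lies in [0.875, 1]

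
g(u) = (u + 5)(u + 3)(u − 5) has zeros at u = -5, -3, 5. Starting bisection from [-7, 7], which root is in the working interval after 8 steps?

g(0) = -75 < 0, so the root lies in [0, 7]
g(3.5) = -82.875 < 0, so the root lies in [3.5, 7]
g(5.25) = 21.140625 > 0, so the root lies in [3.5, 5.25]
g(4.375) = -43.2129 < 0, so the root lies in [4.375, 5.25]
g(4.8125) = -14.3738 < 0, so the root lies in [4.8125, 5.25]
g(5.03125) = 2.5176 > 0, so the root lies in [4.8125, 5.03125]
g(4.921875) = -6.1406 < 0, so the root lies in [4.921875, 5.03125]
g(4.9765625) = -1.8651 < 0, so the root lies in [4.9765625, 5.03125]

5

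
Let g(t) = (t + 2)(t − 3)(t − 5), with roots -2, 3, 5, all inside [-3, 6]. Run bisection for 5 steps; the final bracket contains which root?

-2

g(1.5) = 18.375 > 0, so the root lies in [-3, 1.5]
g(-0.75) = 26.953125 > 0, so the root lies in [-3, -0.75]
g(-1.875) = 4.189453 > 0, so the root lies in [-3, -1.875]
g(-2.4375) = -17.6931 < 0, so the root lies in [-2.4375, -1.875]
g(-2.15625) = -5.7655 < 0, so the root lies in [-2.15625, -1.875]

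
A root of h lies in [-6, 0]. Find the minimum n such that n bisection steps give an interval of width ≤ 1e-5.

20

Width after n steps is 6/2^n. Need 2^n ≥ 6/1e-5 = 600000.
2^19 = 524288 < 600000 ≤ 2^20 = 1048576, so n = 20.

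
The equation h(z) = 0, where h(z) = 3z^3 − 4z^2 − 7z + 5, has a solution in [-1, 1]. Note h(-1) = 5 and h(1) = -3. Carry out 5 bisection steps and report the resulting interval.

z = 0 gives h = 5, positive; keep [0, 1]
z = 0.5 gives h = 0.875, positive; keep [0.5, 1]
z = 0.75 gives h = -1.234375, negative; keep [0.5, 0.75]
z = 0.625 gives h = -0.2051, negative; keep [0.5, 0.625]
z = 0.5625 gives h = 0.3308, positive; keep [0.5625, 0.625]

[0.5625, 0.625]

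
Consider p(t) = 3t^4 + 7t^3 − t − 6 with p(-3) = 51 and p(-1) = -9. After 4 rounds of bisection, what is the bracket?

[-2.5, -2.375]

m = -2, p(m) = -12 (−); new bracket [-3, -2]
m = -2.5, p(m) = 4.3125 (+); new bracket [-2.5, -2]
m = -2.25, p(m) = -6.597656 (−); new bracket [-2.5, -2.25]
m = -2.375, p(m) = -1.9504 (−); new bracket [-2.5, -2.375]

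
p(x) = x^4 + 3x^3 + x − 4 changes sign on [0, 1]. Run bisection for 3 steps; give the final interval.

[0.875, 1]

x = 0.5 gives p = -3.0625, negative; keep [0.5, 1]
x = 0.75 gives p = -1.667969, negative; keep [0.75, 1]
x = 0.875 gives p = -0.529053, negative; keep [0.875, 1]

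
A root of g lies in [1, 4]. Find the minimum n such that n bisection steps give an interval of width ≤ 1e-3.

12

Width after n steps is 3/2^n. Need 2^n ≥ 3/1e-3 = 3000.
2^11 = 2048 < 3000 ≤ 2^12 = 4096, so n = 12.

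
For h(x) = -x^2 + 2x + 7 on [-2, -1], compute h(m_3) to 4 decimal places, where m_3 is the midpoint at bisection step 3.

-0.2656

m = -1.5, h(m) = 1.75 (+); new bracket [-2, -1.5]
m = -1.75, h(m) = 0.4375 (+); new bracket [-2, -1.75]
m = -1.875, h(m) = -0.265625 (−); new bracket [-1.875, -1.75]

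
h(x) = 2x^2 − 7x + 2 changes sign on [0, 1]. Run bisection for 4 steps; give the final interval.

[0.3125, 0.375]

midpoint 0.5: h = -1 < 0 → [0, 0.5]
midpoint 0.25: h = 0.375 > 0 → [0.25, 0.5]
midpoint 0.375: h = -0.34375 < 0 → [0.25, 0.375]
midpoint 0.3125: h = 0.0078 > 0 → [0.3125, 0.375]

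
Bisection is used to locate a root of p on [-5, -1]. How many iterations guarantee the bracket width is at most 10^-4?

Width after n steps is 4/2^n. Need 2^n ≥ 4/10^-4 = 40000.
2^15 = 32768 < 40000 ≤ 2^16 = 65536, so n = 16.

16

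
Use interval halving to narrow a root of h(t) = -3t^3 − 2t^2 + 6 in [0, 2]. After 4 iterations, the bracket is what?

[1, 1.125]

h(1) = 1 > 0, so the root lies in [1, 2]
h(1.5) = -8.625 < 0, so the root lies in [1, 1.5]
h(1.25) = -2.984375 < 0, so the root lies in [1, 1.25]
h(1.125) = -0.8027 < 0, so the root lies in [1, 1.125]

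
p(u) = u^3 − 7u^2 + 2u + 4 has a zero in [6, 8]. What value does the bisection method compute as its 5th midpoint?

p(7) = 18 > 0, so the root lies in [6, 7]
p(6.5) = -4.125 < 0, so the root lies in [6.5, 7]
p(6.75) = 6.109375 > 0, so the root lies in [6.5, 6.75]
p(6.625) = 0.791 > 0, so the root lies in [6.5, 6.625]
p(6.5625) = -1.7166 < 0, so the root lies in [6.5625, 6.625]

6.5625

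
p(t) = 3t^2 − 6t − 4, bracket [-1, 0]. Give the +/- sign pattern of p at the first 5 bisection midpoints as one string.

-++++

p(-0.5) = -0.25 < 0, so the root lies in [-1, -0.5]
p(-0.75) = 2.1875 > 0, so the root lies in [-0.75, -0.5]
p(-0.625) = 0.921875 > 0, so the root lies in [-0.625, -0.5]
p(-0.5625) = 0.3242 > 0, so the root lies in [-0.5625, -0.5]
p(-0.53125) = 0.0342 > 0, so the root lies in [-0.53125, -0.5]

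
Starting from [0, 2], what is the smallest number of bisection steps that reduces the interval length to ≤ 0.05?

Width after n steps is 2/2^n. Need 2^n ≥ 2/0.05 = 40.
2^5 = 32 < 40 ≤ 2^6 = 64, so n = 6.

6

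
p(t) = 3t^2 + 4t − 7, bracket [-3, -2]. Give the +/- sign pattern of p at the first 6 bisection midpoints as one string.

t = -2.5 gives p = 1.75, positive; keep [-2.5, -2]
t = -2.25 gives p = -0.8125, negative; keep [-2.5, -2.25]
t = -2.375 gives p = 0.421875, positive; keep [-2.375, -2.25]
t = -2.3125 gives p = -0.207, negative; keep [-2.375, -2.3125]
t = -2.34375 gives p = 0.1045, positive; keep [-2.34375, -2.3125]
t = -2.328125 gives p = -0.052, negative; keep [-2.34375, -2.328125]

+-+-+-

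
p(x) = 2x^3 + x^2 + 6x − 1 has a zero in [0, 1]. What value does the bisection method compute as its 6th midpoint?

m = 0.5, p(m) = 2.5 (+); new bracket [0, 0.5]
m = 0.25, p(m) = 0.59375 (+); new bracket [0, 0.25]
m = 0.125, p(m) = -0.230469 (−); new bracket [0.125, 0.25]
m = 0.1875, p(m) = 0.1733 (+); new bracket [0.125, 0.1875]
m = 0.15625, p(m) = -0.0305 (−); new bracket [0.15625, 0.1875]
m = 0.171875, p(m) = 0.0709 (+); new bracket [0.15625, 0.171875]

0.171875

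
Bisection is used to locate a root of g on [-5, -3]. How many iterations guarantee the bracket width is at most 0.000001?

21

Width after n steps is 2/2^n. Need 2^n ≥ 2/0.000001 = 2000000.
2^20 = 1048576 < 2000000 ≤ 2^21 = 2097152, so n = 21.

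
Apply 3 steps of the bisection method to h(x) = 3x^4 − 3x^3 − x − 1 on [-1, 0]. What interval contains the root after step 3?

h(-0.5) = 0.0625 > 0, so the root lies in [-0.5, 0]
h(-0.25) = -0.691406 < 0, so the root lies in [-0.5, -0.25]
h(-0.375) = -0.407471 < 0, so the root lies in [-0.5, -0.375]

[-0.5, -0.375]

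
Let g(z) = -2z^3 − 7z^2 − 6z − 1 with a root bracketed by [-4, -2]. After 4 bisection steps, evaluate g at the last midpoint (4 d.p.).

0.5586

midpoint -3: g = 8 > 0 → [-3, -2]
midpoint -2.5: g = 1.5 > 0 → [-2.5, -2]
midpoint -2.25: g = -0.15625 < 0 → [-2.5, -2.25]
midpoint -2.375: g = 0.5586 > 0 → [-2.375, -2.25]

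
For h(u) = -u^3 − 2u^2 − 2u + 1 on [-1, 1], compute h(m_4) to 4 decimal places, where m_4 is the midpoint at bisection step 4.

-0.0840

h(0) = 1 > 0, so the root lies in [0, 1]
h(0.5) = -0.625 < 0, so the root lies in [0, 0.5]
h(0.25) = 0.359375 > 0, so the root lies in [0.25, 0.5]
h(0.375) = -0.084 < 0, so the root lies in [0.25, 0.375]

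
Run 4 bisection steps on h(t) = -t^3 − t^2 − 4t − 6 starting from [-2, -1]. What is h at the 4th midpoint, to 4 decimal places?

h(-1.5) = 1.125 > 0, so the root lies in [-1.5, -1]
h(-1.25) = -0.609375 < 0, so the root lies in [-1.5, -1.25]
h(-1.375) = 0.208984 > 0, so the root lies in [-1.375, -1.25]
h(-1.3125) = -0.2117 < 0, so the root lies in [-1.375, -1.3125]

-0.2117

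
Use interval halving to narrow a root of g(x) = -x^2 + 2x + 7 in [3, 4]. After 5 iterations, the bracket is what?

[3.8125, 3.84375]

g(3.5) = 1.75 > 0, so the root lies in [3.5, 4]
g(3.75) = 0.4375 > 0, so the root lies in [3.75, 4]
g(3.875) = -0.265625 < 0, so the root lies in [3.75, 3.875]
g(3.8125) = 0.0898 > 0, so the root lies in [3.8125, 3.875]
g(3.84375) = -0.0869 < 0, so the root lies in [3.8125, 3.84375]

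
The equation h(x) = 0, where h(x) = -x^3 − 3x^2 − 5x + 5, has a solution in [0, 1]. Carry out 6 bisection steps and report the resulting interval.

[0.65625, 0.671875]

h(0.5) = 1.625 > 0, so the root lies in [0.5, 1]
h(0.75) = -0.859375 < 0, so the root lies in [0.5, 0.75]
h(0.625) = 0.458984 > 0, so the root lies in [0.625, 0.75]
h(0.6875) = -0.1804 < 0, so the root lies in [0.625, 0.6875]
h(0.65625) = 0.1441 > 0, so the root lies in [0.65625, 0.6875]
h(0.671875) = -0.0169 < 0, so the root lies in [0.65625, 0.671875]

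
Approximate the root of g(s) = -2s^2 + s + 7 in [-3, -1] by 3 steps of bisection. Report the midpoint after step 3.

g(-2) = -3 < 0, so the root lies in [-2, -1]
g(-1.5) = 1 > 0, so the root lies in [-2, -1.5]
g(-1.75) = -0.875 < 0, so the root lies in [-1.75, -1.5]

-1.75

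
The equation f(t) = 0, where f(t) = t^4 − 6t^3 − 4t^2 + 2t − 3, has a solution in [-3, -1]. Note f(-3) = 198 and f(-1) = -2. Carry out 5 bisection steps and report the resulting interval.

[-1.1875, -1.125]

midpoint -2: f = 41 > 0 → [-2, -1]
midpoint -1.5: f = 10.3125 > 0 → [-1.5, -1]
midpoint -1.25: f = 2.410156 > 0 → [-1.25, -1]
midpoint -1.125: f = -0.1677 < 0 → [-1.25, -1.125]
midpoint -1.1875: f = 1.0203 > 0 → [-1.1875, -1.125]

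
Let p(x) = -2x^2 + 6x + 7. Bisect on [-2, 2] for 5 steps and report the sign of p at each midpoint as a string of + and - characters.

m = 0, p(m) = 7 (+); new bracket [-2, 0]
m = -1, p(m) = -1 (−); new bracket [-1, 0]
m = -0.5, p(m) = 3.5 (+); new bracket [-1, -0.5]
m = -0.75, p(m) = 1.375 (+); new bracket [-1, -0.75]
m = -0.875, p(m) = 0.2188 (+); new bracket [-1, -0.875]

+-+++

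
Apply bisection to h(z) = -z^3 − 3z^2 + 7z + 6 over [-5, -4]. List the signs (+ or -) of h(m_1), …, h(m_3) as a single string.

+-+

m = -4.5, h(m) = 4.875 (+); new bracket [-4.5, -4]
m = -4.25, h(m) = -1.171875 (−); new bracket [-4.5, -4.25]
m = -4.375, h(m) = 1.693359 (+); new bracket [-4.375, -4.25]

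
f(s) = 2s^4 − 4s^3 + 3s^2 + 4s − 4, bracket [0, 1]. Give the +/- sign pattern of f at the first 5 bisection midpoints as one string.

--+-+

f(0.5) = -1.625 < 0, so the root lies in [0.5, 1]
f(0.75) = -0.367188 < 0, so the root lies in [0.75, 1]
f(0.875) = 0.289551 > 0, so the root lies in [0.75, 0.875]
f(0.8125) = -0.0434 < 0, so the root lies in [0.8125, 0.875]
f(0.84375) = 0.1217 > 0, so the root lies in [0.8125, 0.84375]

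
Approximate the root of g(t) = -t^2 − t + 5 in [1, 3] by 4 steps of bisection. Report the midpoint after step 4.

1.875

t = 2 gives g = -1, negative; keep [1, 2]
t = 1.5 gives g = 1.25, positive; keep [1.5, 2]
t = 1.75 gives g = 0.1875, positive; keep [1.75, 2]
t = 1.875 gives g = -0.3906, negative; keep [1.75, 1.875]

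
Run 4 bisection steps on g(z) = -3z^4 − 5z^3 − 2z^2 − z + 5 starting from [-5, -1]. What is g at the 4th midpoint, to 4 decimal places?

-0.7148

m = -3, g(m) = -118 (−); new bracket [-3, -1]
m = -2, g(m) = -9 (−); new bracket [-2, -1]
m = -1.5, g(m) = 3.6875 (+); new bracket [-2, -1.5]
m = -1.75, g(m) = -0.7148 (−); new bracket [-1.75, -1.5]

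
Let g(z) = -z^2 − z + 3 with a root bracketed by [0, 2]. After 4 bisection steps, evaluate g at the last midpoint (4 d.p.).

m = 1, g(m) = 1 (+); new bracket [1, 2]
m = 1.5, g(m) = -0.75 (−); new bracket [1, 1.5]
m = 1.25, g(m) = 0.1875 (+); new bracket [1.25, 1.5]
m = 1.375, g(m) = -0.2656 (−); new bracket [1.25, 1.375]

-0.2656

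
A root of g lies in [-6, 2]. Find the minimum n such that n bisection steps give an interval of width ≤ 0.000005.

21

Width after n steps is 8/2^n. Need 2^n ≥ 8/0.000005 = 1600000.
2^20 = 1048576 < 1600000 ≤ 2^21 = 2097152, so n = 21.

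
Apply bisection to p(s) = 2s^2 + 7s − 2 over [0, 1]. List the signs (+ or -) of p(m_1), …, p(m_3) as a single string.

+-+

m = 0.5, p(m) = 2 (+); new bracket [0, 0.5]
m = 0.25, p(m) = -0.125 (−); new bracket [0.25, 0.5]
m = 0.375, p(m) = 0.90625 (+); new bracket [0.25, 0.375]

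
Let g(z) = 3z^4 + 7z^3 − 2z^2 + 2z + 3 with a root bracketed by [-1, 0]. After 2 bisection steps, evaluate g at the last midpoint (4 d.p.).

-1.6289

z = -0.5 gives g = 0.8125, positive; keep [-1, -0.5]
z = -0.75 gives g = -1.628906, negative; keep [-0.75, -0.5]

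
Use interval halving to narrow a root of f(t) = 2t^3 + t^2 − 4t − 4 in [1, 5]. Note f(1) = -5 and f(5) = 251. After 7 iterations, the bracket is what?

[1.5625, 1.59375]

midpoint 3: f = 47 > 0 → [1, 3]
midpoint 2: f = 8 > 0 → [1, 2]
midpoint 1.5: f = -1 < 0 → [1.5, 2]
midpoint 1.75: f = 2.7812 > 0 → [1.5, 1.75]
midpoint 1.625: f = 0.7227 > 0 → [1.5, 1.625]
midpoint 1.5625: f = -0.1792 < 0 → [1.5625, 1.625]
midpoint 1.59375: f = 0.2614 > 0 → [1.5625, 1.59375]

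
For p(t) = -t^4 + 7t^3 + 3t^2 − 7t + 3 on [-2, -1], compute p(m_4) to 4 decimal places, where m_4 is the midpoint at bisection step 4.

m = -1.5, p(m) = -8.4375 (−); new bracket [-1.5, -1]
m = -1.25, p(m) = 0.324219 (+); new bracket [-1.5, -1.25]
m = -1.375, p(m) = -3.474854 (−); new bracket [-1.375, -1.25]
m = -1.3125, p(m) = -1.439 (−); new bracket [-1.3125, -1.25]

-1.4390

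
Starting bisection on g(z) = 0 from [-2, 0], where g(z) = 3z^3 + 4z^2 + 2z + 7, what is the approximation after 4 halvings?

-1.625

z = -1 gives g = 6, positive; keep [-2, -1]
z = -1.5 gives g = 2.875, positive; keep [-2, -1.5]
z = -1.75 gives g = -0.328125, negative; keep [-1.75, -1.5]
z = -1.625 gives g = 1.4395, positive; keep [-1.75, -1.625]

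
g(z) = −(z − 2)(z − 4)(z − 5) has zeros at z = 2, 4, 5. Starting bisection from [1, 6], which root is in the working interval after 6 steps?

2

midpoint 3.5: g = -1.125 < 0 → [1, 3.5]
midpoint 2.25: g = -1.203125 < 0 → [1, 2.25]
midpoint 1.625: g = 3.005859 > 0 → [1.625, 2.25]
midpoint 1.9375: g = 0.3948 > 0 → [1.9375, 2.25]
midpoint 2.09375: g = -0.5194 < 0 → [1.9375, 2.09375]
midpoint 2.015625: g = -0.0925 < 0 → [1.9375, 2.015625]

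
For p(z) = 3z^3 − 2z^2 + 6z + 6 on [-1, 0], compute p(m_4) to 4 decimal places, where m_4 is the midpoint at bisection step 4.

-0.0452

p(-0.5) = 2.125 > 0, so the root lies in [-1, -0.5]
p(-0.75) = -0.890625 < 0, so the root lies in [-0.75, -0.5]
p(-0.625) = 0.736328 > 0, so the root lies in [-0.75, -0.625]
p(-0.6875) = -0.0452 < 0, so the root lies in [-0.6875, -0.625]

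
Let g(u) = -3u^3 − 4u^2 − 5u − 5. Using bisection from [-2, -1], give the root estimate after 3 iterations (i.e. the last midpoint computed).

g(-1.5) = 3.625 > 0, so the root lies in [-1.5, -1]
g(-1.25) = 0.859375 > 0, so the root lies in [-1.25, -1]
g(-1.125) = -0.166016 < 0, so the root lies in [-1.25, -1.125]

-1.125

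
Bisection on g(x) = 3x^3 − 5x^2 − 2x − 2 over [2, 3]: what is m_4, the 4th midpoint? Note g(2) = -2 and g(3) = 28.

midpoint 2.5: g = 8.625 > 0 → [2, 2.5]
midpoint 2.25: g = 2.359375 > 0 → [2, 2.25]
midpoint 2.125: g = -0.041016 < 0 → [2.125, 2.25]
midpoint 2.1875: g = 1.1018 > 0 → [2.125, 2.1875]

2.1875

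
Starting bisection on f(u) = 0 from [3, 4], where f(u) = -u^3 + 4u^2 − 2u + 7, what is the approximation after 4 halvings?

u = 3.5 gives f = 6.125, positive; keep [3.5, 4]
u = 3.75 gives f = 3.015625, positive; keep [3.75, 4]
u = 3.875 gives f = 1.126953, positive; keep [3.875, 4]
u = 3.9375 gives f = 0.094, positive; keep [3.9375, 4]

3.9375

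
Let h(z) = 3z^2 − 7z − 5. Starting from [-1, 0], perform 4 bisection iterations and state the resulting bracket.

z = -0.5 gives h = -0.75, negative; keep [-1, -0.5]
z = -0.75 gives h = 1.9375, positive; keep [-0.75, -0.5]
z = -0.625 gives h = 0.546875, positive; keep [-0.625, -0.5]
z = -0.5625 gives h = -0.1133, negative; keep [-0.625, -0.5625]

[-0.625, -0.5625]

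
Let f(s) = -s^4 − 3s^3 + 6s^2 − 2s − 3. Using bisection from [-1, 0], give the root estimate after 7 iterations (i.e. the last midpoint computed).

m = -0.5, f(m) = -0.1875 (−); new bracket [-1, -0.5]
m = -0.75, f(m) = 2.824219 (+); new bracket [-0.75, -0.5]
m = -0.625, f(m) = 1.173584 (+); new bracket [-0.625, -0.5]
m = -0.5625, f(m) = 0.4573 (+); new bracket [-0.5625, -0.5]
m = -0.53125, f(m) = 0.126 (+); new bracket [-0.53125, -0.5]
m = -0.515625, f(m) = -0.033 (−); new bracket [-0.53125, -0.515625]
m = -0.5234375, f(m) = 0.046 (+); new bracket [-0.5234375, -0.515625]

-0.5234375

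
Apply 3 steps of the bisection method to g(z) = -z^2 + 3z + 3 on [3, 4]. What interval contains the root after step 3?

z = 3.5 gives g = 1.25, positive; keep [3.5, 4]
z = 3.75 gives g = 0.1875, positive; keep [3.75, 4]
z = 3.875 gives g = -0.390625, negative; keep [3.75, 3.875]

[3.75, 3.875]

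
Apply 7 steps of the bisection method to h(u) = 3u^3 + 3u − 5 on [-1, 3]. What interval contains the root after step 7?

h(1) = 1 > 0, so the root lies in [-1, 1]
h(0) = -5 < 0, so the root lies in [0, 1]
h(0.5) = -3.125 < 0, so the root lies in [0.5, 1]
h(0.75) = -1.4844 < 0, so the root lies in [0.75, 1]
h(0.875) = -0.3652 < 0, so the root lies in [0.875, 1]
h(0.9375) = 0.2844 > 0, so the root lies in [0.875, 0.9375]
h(0.90625) = -0.0484 < 0, so the root lies in [0.90625, 0.9375]

[0.90625, 0.9375]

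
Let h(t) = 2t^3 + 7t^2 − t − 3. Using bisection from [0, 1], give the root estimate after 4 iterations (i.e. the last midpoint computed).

h(0.5) = -1.5 < 0, so the root lies in [0.5, 1]
h(0.75) = 1.03125 > 0, so the root lies in [0.5, 0.75]
h(0.625) = -0.402344 < 0, so the root lies in [0.625, 0.75]
h(0.6875) = 0.271 > 0, so the root lies in [0.625, 0.6875]

0.6875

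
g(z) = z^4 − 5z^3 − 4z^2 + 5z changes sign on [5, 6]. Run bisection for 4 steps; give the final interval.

g(5.5) = -10.3125 < 0, so the root lies in [5.5, 6]
g(5.75) = 39.082031 > 0, so the root lies in [5.5, 5.75]
g(5.625) = 12.799072 > 0, so the root lies in [5.5, 5.625]
g(5.5625) = 0.8596 > 0, so the root lies in [5.5, 5.5625]

[5.5, 5.5625]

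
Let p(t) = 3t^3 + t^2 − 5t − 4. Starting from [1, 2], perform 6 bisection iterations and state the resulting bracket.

t = 1.5 gives p = 0.875, positive; keep [1, 1.5]
t = 1.25 gives p = -2.828125, negative; keep [1.25, 1.5]
t = 1.375 gives p = -1.185547, negative; keep [1.375, 1.5]
t = 1.4375 gives p = -0.2097, negative; keep [1.4375, 1.5]
t = 1.46875 gives p = 0.3188, positive; keep [1.4375, 1.46875]
t = 1.453125 gives p = 0.0511, positive; keep [1.4375, 1.453125]

[1.4375, 1.453125]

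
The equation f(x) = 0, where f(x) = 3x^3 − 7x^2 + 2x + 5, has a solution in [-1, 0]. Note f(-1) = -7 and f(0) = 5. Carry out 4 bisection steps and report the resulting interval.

[-0.6875, -0.625]

m = -0.5, f(m) = 1.875 (+); new bracket [-1, -0.5]
m = -0.75, f(m) = -1.703125 (−); new bracket [-0.75, -0.5]
m = -0.625, f(m) = 0.283203 (+); new bracket [-0.75, -0.625]
m = -0.6875, f(m) = -0.6584 (−); new bracket [-0.6875, -0.625]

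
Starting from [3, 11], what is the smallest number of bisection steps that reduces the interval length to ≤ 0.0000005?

Width after n steps is 8/2^n. Need 2^n ≥ 8/0.0000005 = 16000000.
2^23 = 8388608 < 16000000 ≤ 2^24 = 16777216, so n = 24.

24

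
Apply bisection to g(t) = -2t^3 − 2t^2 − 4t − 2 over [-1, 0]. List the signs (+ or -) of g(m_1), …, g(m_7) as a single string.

m = -0.5, g(m) = -0.25 (−); new bracket [-1, -0.5]
m = -0.75, g(m) = 0.71875 (+); new bracket [-0.75, -0.5]
m = -0.625, g(m) = 0.207031 (+); new bracket [-0.625, -0.5]
m = -0.5625, g(m) = -0.0269 (−); new bracket [-0.625, -0.5625]
m = -0.59375, g(m) = 0.0886 (+); new bracket [-0.59375, -0.5625]
m = -0.578125, g(m) = 0.0305 (+); new bracket [-0.578125, -0.5625]
m = -0.5703125, g(m) = 0.0017 (+); new bracket [-0.5703125, -0.5625]

-++-+++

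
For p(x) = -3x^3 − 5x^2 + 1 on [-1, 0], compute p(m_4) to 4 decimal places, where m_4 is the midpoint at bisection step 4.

-0.0481

x = -0.5 gives p = 0.125, positive; keep [-1, -0.5]
x = -0.75 gives p = -0.546875, negative; keep [-0.75, -0.5]
x = -0.625 gives p = -0.220703, negative; keep [-0.625, -0.5]
x = -0.5625 gives p = -0.0481, negative; keep [-0.5625, -0.5]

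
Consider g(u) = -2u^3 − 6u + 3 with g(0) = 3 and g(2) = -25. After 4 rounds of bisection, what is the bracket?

[0.375, 0.5]

m = 1, g(m) = -5 (−); new bracket [0, 1]
m = 0.5, g(m) = -0.25 (−); new bracket [0, 0.5]
m = 0.25, g(m) = 1.46875 (+); new bracket [0.25, 0.5]
m = 0.375, g(m) = 0.6445 (+); new bracket [0.375, 0.5]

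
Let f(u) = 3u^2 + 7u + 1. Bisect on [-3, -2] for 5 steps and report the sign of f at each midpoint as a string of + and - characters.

m = -2.5, f(m) = 2.25 (+); new bracket [-2.5, -2]
m = -2.25, f(m) = 0.4375 (+); new bracket [-2.25, -2]
m = -2.125, f(m) = -0.328125 (−); new bracket [-2.25, -2.125]
m = -2.1875, f(m) = 0.043 (+); new bracket [-2.1875, -2.125]
m = -2.15625, f(m) = -0.1455 (−); new bracket [-2.1875, -2.15625]

++-+-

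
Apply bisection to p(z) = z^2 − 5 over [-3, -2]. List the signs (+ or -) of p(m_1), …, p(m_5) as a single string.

midpoint -2.5: p = 1.25 > 0 → [-2.5, -2]
midpoint -2.25: p = 0.0625 > 0 → [-2.25, -2]
midpoint -2.125: p = -0.484375 < 0 → [-2.25, -2.125]
midpoint -2.1875: p = -0.2148 < 0 → [-2.25, -2.1875]
midpoint -2.21875: p = -0.0771 < 0 → [-2.25, -2.21875]

++---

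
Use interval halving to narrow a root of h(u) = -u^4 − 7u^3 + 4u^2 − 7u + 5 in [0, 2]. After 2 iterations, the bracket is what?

[0.5, 1]

m = 1, h(m) = -6 (−); new bracket [0, 1]
m = 0.5, h(m) = 1.5625 (+); new bracket [0.5, 1]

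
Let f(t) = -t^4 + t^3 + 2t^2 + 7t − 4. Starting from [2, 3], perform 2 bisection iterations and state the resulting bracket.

f(2.5) = 2.5625 > 0, so the root lies in [2.5, 3]
f(2.75) = -6.019531 < 0, so the root lies in [2.5, 2.75]

[2.5, 2.75]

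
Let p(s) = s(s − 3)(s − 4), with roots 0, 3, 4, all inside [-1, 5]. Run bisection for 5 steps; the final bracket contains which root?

midpoint 2: p = 4 > 0 → [-1, 2]
midpoint 0.5: p = 4.375 > 0 → [-1, 0.5]
midpoint -0.25: p = -3.453125 < 0 → [-0.25, 0.5]
midpoint 0.125: p = 1.3926 > 0 → [-0.25, 0.125]
midpoint -0.0625: p = -0.7776 < 0 → [-0.0625, 0.125]

0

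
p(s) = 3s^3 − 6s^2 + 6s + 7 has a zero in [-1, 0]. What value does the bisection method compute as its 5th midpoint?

p(-0.5) = 2.125 > 0, so the root lies in [-1, -0.5]
p(-0.75) = -2.140625 < 0, so the root lies in [-0.75, -0.5]
p(-0.625) = 0.173828 > 0, so the root lies in [-0.75, -0.625]
p(-0.6875) = -0.9358 < 0, so the root lies in [-0.6875, -0.625]
p(-0.65625) = -0.3694 < 0, so the root lies in [-0.65625, -0.625]

-0.65625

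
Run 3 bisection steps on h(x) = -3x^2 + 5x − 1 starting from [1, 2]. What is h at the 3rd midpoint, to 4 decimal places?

0.2031

x = 1.5 gives h = -0.25, negative; keep [1, 1.5]
x = 1.25 gives h = 0.5625, positive; keep [1.25, 1.5]
x = 1.375 gives h = 0.203125, positive; keep [1.375, 1.5]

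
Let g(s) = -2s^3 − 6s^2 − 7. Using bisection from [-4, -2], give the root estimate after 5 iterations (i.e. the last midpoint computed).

-3.3125

g(-3) = -7 < 0, so the root lies in [-4, -3]
g(-3.5) = 5.25 > 0, so the root lies in [-3.5, -3]
g(-3.25) = -1.71875 < 0, so the root lies in [-3.5, -3.25]
g(-3.375) = 1.543 > 0, so the root lies in [-3.375, -3.25]
g(-3.3125) = -0.1421 < 0, so the root lies in [-3.375, -3.3125]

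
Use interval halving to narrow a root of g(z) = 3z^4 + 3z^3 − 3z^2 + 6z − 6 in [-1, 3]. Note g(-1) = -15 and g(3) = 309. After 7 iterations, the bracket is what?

g(1) = 3 > 0, so the root lies in [-1, 1]
g(0) = -6 < 0, so the root lies in [0, 1]
g(0.5) = -3.1875 < 0, so the root lies in [0.5, 1]
g(0.75) = -0.9727 < 0, so the root lies in [0.75, 1]
g(0.875) = 0.7214 > 0, so the root lies in [0.75, 0.875]
g(0.8125) = -0.1889 < 0, so the root lies in [0.8125, 0.875]
g(0.84375) = 0.2493 > 0, so the root lies in [0.8125, 0.84375]

[0.8125, 0.84375]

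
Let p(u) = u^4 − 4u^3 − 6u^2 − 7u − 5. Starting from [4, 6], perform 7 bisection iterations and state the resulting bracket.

[5.375, 5.390625]

p(5) = -65 < 0, so the root lies in [5, 6]
p(5.5) = 24.5625 > 0, so the root lies in [5, 5.5]
p(5.25) = -26.246094 < 0, so the root lies in [5.25, 5.5]
p(5.375) = -2.449 < 0, so the root lies in [5.375, 5.5]
p(5.4375) = 10.6421 > 0, so the root lies in [5.375, 5.4375]
p(5.40625) = 3.9945 > 0, so the root lies in [5.375, 5.40625]
p(5.390625) = 0.7475 > 0, so the root lies in [5.375, 5.390625]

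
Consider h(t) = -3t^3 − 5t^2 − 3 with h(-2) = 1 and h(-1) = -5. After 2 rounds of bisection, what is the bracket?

h(-1.5) = -4.125 < 0, so the root lies in [-2, -1.5]
h(-1.75) = -2.234375 < 0, so the root lies in [-2, -1.75]

[-2, -1.75]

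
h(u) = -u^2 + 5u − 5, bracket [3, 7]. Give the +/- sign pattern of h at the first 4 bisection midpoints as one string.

m = 5, h(m) = -5 (−); new bracket [3, 5]
m = 4, h(m) = -1 (−); new bracket [3, 4]
m = 3.5, h(m) = 0.25 (+); new bracket [3.5, 4]
m = 3.75, h(m) = -0.3125 (−); new bracket [3.5, 3.75]

--+-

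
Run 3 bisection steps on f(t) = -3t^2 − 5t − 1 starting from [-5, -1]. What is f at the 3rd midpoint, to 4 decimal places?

m = -3, f(m) = -13 (−); new bracket [-3, -1]
m = -2, f(m) = -3 (−); new bracket [-2, -1]
m = -1.5, f(m) = -0.25 (−); new bracket [-1.5, -1]

-0.2500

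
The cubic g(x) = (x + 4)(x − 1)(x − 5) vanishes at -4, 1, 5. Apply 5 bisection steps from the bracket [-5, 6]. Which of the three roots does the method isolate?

-4

m = 0.5, g(m) = 10.125 (+); new bracket [-5, 0.5]
m = -2.25, g(m) = 41.234375 (+); new bracket [-5, -2.25]
m = -3.625, g(m) = 14.958984 (+); new bracket [-5, -3.625]
m = -4.3125, g(m) = -15.4602 (−); new bracket [-4.3125, -3.625]
m = -3.96875, g(m) = 1.3926 (+); new bracket [-4.3125, -3.96875]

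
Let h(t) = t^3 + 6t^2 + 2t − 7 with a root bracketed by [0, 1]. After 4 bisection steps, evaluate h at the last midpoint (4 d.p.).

h(0.5) = -4.375 < 0, so the root lies in [0.5, 1]
h(0.75) = -1.703125 < 0, so the root lies in [0.75, 1]
h(0.875) = 0.013672 > 0, so the root lies in [0.75, 0.875]
h(0.8125) = -0.8777 < 0, so the root lies in [0.8125, 0.875]

-0.8777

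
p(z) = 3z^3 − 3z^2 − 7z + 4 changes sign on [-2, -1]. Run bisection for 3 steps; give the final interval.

[-1.5, -1.375]

m = -1.5, p(m) = -2.375 (−); new bracket [-1.5, -1]
m = -1.25, p(m) = 2.203125 (+); new bracket [-1.5, -1.25]
m = -1.375, p(m) = 0.154297 (+); new bracket [-1.5, -1.375]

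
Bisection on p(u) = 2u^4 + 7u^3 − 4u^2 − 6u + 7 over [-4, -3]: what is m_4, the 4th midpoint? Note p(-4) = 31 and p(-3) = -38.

-3.8125

u = -3.5 gives p = -21, negative; keep [-4, -3.5]
u = -3.75 gives p = -0.382812, negative; keep [-4, -3.75]
u = -3.875 gives p = 13.82666, positive; keep [-3.875, -3.75]
u = -3.8125 gives p = 6.3689, positive; keep [-3.8125, -3.75]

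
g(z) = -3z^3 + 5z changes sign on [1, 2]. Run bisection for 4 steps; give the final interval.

[1.25, 1.3125]

z = 1.5 gives g = -2.625, negative; keep [1, 1.5]
z = 1.25 gives g = 0.390625, positive; keep [1.25, 1.5]
z = 1.375 gives g = -0.923828, negative; keep [1.25, 1.375]
z = 1.3125 gives g = -0.2205, negative; keep [1.25, 1.3125]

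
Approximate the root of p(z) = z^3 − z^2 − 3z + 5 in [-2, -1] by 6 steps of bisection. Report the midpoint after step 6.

midpoint -1.5: p = 3.875 > 0 → [-2, -1.5]
midpoint -1.75: p = 1.828125 > 0 → [-2, -1.75]
midpoint -1.875: p = 0.517578 > 0 → [-2, -1.875]
midpoint -1.9375: p = -0.2146 < 0 → [-1.9375, -1.875]
midpoint -1.90625: p = 0.1581 > 0 → [-1.9375, -1.90625]
midpoint -1.921875: p = -0.0266 < 0 → [-1.921875, -1.90625]

-1.921875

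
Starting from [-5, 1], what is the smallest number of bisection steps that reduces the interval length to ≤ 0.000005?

21

Width after n steps is 6/2^n. Need 2^n ≥ 6/0.000005 = 1200000.
2^20 = 1048576 < 1200000 ≤ 2^21 = 2097152, so n = 21.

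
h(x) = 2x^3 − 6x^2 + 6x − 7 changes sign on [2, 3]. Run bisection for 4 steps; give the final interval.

[2.3125, 2.375]

midpoint 2.5: h = 1.75 > 0 → [2, 2.5]
midpoint 2.25: h = -1.09375 < 0 → [2.25, 2.5]
midpoint 2.375: h = 0.199219 > 0 → [2.25, 2.375]
midpoint 2.3125: h = -0.478 < 0 → [2.3125, 2.375]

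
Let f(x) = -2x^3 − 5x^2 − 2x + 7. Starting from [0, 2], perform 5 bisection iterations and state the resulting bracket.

f(1) = -2 < 0, so the root lies in [0, 1]
f(0.5) = 4.5 > 0, so the root lies in [0.5, 1]
f(0.75) = 1.84375 > 0, so the root lies in [0.75, 1]
f(0.875) = 0.082 > 0, so the root lies in [0.875, 1]
f(0.9375) = -0.9175 < 0, so the root lies in [0.875, 0.9375]

[0.875, 0.9375]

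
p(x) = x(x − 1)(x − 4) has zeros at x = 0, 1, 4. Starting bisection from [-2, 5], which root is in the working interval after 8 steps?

m = 1.5, p(m) = -1.875 (−); new bracket [1.5, 5]
m = 3.25, p(m) = -5.484375 (−); new bracket [3.25, 5]
m = 4.125, p(m) = 1.611328 (+); new bracket [3.25, 4.125]
m = 3.6875, p(m) = -3.0969 (−); new bracket [3.6875, 4.125]
m = 3.90625, p(m) = -1.0643 (−); new bracket [3.90625, 4.125]
m = 4.015625, p(m) = 0.1892 (+); new bracket [3.90625, 4.015625]
m = 3.9609375, p(m) = -0.4581 (−); new bracket [3.9609375, 4.015625]
m = 3.98828125, p(m) = -0.1397 (−); new bracket [3.98828125, 4.015625]

4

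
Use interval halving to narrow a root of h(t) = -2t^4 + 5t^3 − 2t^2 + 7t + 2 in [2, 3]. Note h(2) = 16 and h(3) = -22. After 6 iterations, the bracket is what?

[2.65625, 2.671875]

t = 2.5 gives h = 7, positive; keep [2.5, 3]
t = 2.75 gives h = -4.273438, negative; keep [2.5, 2.75]
t = 2.625 gives h = 2.071777, positive; keep [2.625, 2.75]
t = 2.6875 gives h = -0.9119, negative; keep [2.625, 2.6875]
t = 2.65625 gives h = 0.6257, positive; keep [2.65625, 2.6875]
t = 2.671875 gives h = -0.1315, negative; keep [2.65625, 2.671875]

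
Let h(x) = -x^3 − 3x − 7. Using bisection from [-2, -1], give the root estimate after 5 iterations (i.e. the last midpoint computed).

m = -1.5, h(m) = 0.875 (+); new bracket [-1.5, -1]
m = -1.25, h(m) = -1.296875 (−); new bracket [-1.5, -1.25]
m = -1.375, h(m) = -0.275391 (−); new bracket [-1.5, -1.375]
m = -1.4375, h(m) = 0.283 (+); new bracket [-1.4375, -1.375]
m = -1.40625, h(m) = -0.0003 (−); new bracket [-1.4375, -1.40625]

-1.40625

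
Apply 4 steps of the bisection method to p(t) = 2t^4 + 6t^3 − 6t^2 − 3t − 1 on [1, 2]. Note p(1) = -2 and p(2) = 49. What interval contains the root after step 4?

[1.125, 1.1875]

m = 1.5, p(m) = 11.375 (+); new bracket [1, 1.5]
m = 1.25, p(m) = 2.476562 (+); new bracket [1, 1.25]
m = 1.125, p(m) = -0.222168 (−); new bracket [1.125, 1.25]
m = 1.1875, p(m) = 1.001 (+); new bracket [1.125, 1.1875]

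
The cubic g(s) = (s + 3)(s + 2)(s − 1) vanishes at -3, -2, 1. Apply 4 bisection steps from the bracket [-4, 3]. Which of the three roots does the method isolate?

g(-0.5) = -5.625 < 0, so the root lies in [-0.5, 3]
g(1.25) = 3.453125 > 0, so the root lies in [-0.5, 1.25]
g(0.375) = -5.009766 < 0, so the root lies in [0.375, 1.25]
g(0.8125) = -2.0105 < 0, so the root lies in [0.8125, 1.25]

1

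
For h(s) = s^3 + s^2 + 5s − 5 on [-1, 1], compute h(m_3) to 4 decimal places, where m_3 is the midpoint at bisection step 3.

s = 0 gives h = -5, negative; keep [0, 1]
s = 0.5 gives h = -2.125, negative; keep [0.5, 1]
s = 0.75 gives h = -0.265625, negative; keep [0.75, 1]

-0.2656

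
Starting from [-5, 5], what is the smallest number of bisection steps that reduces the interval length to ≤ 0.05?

Width after n steps is 10/2^n. Need 2^n ≥ 10/0.05 = 200.
2^7 = 128 < 200 ≤ 2^8 = 256, so n = 8.

8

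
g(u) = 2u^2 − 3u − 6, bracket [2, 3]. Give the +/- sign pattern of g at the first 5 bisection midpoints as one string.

m = 2.5, g(m) = -1 (−); new bracket [2.5, 3]
m = 2.75, g(m) = 0.875 (+); new bracket [2.5, 2.75]
m = 2.625, g(m) = -0.09375 (−); new bracket [2.625, 2.75]
m = 2.6875, g(m) = 0.3828 (+); new bracket [2.625, 2.6875]
m = 2.65625, g(m) = 0.1426 (+); new bracket [2.625, 2.65625]

-+-++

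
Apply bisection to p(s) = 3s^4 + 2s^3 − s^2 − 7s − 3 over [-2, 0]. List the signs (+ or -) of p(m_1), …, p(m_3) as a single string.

m = -1, p(m) = 4 (+); new bracket [-1, 0]
m = -0.5, p(m) = 0.1875 (+); new bracket [-0.5, 0]
m = -0.25, p(m) = -1.332031 (−); new bracket [-0.5, -0.25]

++-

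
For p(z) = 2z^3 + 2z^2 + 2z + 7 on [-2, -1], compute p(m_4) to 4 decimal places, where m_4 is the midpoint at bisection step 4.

p(-1.5) = 1.75 > 0, so the root lies in [-2, -1.5]
p(-1.75) = -1.09375 < 0, so the root lies in [-1.75, -1.5]
p(-1.625) = 0.449219 > 0, so the root lies in [-1.75, -1.625]
p(-1.6875) = -0.2905 < 0, so the root lies in [-1.6875, -1.625]

-0.2905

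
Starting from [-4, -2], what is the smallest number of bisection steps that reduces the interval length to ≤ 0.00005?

16

Width after n steps is 2/2^n. Need 2^n ≥ 2/0.00005 = 40000.
2^15 = 32768 < 40000 ≤ 2^16 = 65536, so n = 16.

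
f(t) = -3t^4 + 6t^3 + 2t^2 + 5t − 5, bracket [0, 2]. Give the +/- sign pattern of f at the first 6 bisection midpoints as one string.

t = 1 gives f = 5, positive; keep [0, 1]
t = 0.5 gives f = -1.4375, negative; keep [0.5, 1]
t = 0.75 gives f = 1.457031, positive; keep [0.5, 0.75]
t = 0.625 gives f = -0.0867, negative; keep [0.625, 0.75]
t = 0.6875 gives f = 0.6623, positive; keep [0.625, 0.6875]
t = 0.65625 gives f = 0.2819, positive; keep [0.625, 0.65625]

+-+-++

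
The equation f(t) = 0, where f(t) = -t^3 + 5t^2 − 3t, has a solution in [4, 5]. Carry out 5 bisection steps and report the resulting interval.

[4.28125, 4.3125]

m = 4.5, f(m) = -3.375 (−); new bracket [4, 4.5]
m = 4.25, f(m) = 0.796875 (+); new bracket [4.25, 4.5]
m = 4.375, f(m) = -1.162109 (−); new bracket [4.25, 4.375]
m = 4.3125, f(m) = -0.1516 (−); new bracket [4.25, 4.3125]
m = 4.28125, f(m) = 0.3303 (+); new bracket [4.28125, 4.3125]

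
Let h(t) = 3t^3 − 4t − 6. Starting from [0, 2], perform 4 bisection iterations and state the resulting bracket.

[1.5, 1.625]

h(1) = -7 < 0, so the root lies in [1, 2]
h(1.5) = -1.875 < 0, so the root lies in [1.5, 2]
h(1.75) = 3.078125 > 0, so the root lies in [1.5, 1.75]
h(1.625) = 0.373 > 0, so the root lies in [1.5, 1.625]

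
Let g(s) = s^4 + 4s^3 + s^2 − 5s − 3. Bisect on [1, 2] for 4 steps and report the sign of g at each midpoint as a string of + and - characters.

++-+

g(1.5) = 10.3125 > 0, so the root lies in [1, 1.5]
g(1.25) = 2.566406 > 0, so the root lies in [1, 1.25]
g(1.125) = -0.062256 < 0, so the root lies in [1.125, 1.25]
g(1.1875) = 1.1594 > 0, so the root lies in [1.125, 1.1875]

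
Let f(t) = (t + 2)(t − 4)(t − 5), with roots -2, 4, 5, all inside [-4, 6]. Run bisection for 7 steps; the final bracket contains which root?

-2

t = 1 gives f = 36, positive; keep [-4, 1]
t = -1.5 gives f = 17.875, positive; keep [-4, -1.5]
t = -2.75 gives f = -39.234375, negative; keep [-2.75, -1.5]
t = -2.125 gives f = -5.4551, negative; keep [-2.125, -1.5]
t = -1.8125 gives f = 7.4246, positive; keep [-2.125, -1.8125]
t = -1.96875 gives f = 1.2998, positive; keep [-2.125, -1.96875]
t = -2.046875 gives f = -1.9974, negative; keep [-2.046875, -1.96875]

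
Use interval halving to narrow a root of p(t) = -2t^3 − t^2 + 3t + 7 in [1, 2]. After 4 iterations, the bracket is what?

m = 1.5, p(m) = 2.5 (+); new bracket [1.5, 2]
m = 1.75, p(m) = -1.53125 (−); new bracket [1.5, 1.75]
m = 1.625, p(m) = 0.652344 (+); new bracket [1.625, 1.75]
m = 1.6875, p(m) = -0.396 (−); new bracket [1.625, 1.6875]

[1.625, 1.6875]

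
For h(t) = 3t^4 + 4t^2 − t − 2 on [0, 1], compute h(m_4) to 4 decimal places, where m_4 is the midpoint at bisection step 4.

-0.1267

t = 0.5 gives h = -1.3125, negative; keep [0.5, 1]
t = 0.75 gives h = 0.449219, positive; keep [0.5, 0.75]
t = 0.625 gives h = -0.604736, negative; keep [0.625, 0.75]
t = 0.6875 gives h = -0.1267, negative; keep [0.6875, 0.75]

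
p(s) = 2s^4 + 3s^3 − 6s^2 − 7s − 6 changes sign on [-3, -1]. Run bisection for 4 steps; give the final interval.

m = -2, p(m) = -8 (−); new bracket [-3, -2]
m = -2.5, p(m) = 5.25 (+); new bracket [-2.5, -2]
m = -2.25, p(m) = -3.539062 (−); new bracket [-2.5, -2.25]
m = -2.375, p(m) = 0.2251 (+); new bracket [-2.375, -2.25]

[-2.375, -2.25]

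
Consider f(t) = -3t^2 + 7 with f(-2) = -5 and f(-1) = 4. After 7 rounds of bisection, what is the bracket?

[-1.53125, -1.5234375]

midpoint -1.5: f = 0.25 > 0 → [-2, -1.5]
midpoint -1.75: f = -2.1875 < 0 → [-1.75, -1.5]
midpoint -1.625: f = -0.921875 < 0 → [-1.625, -1.5]
midpoint -1.5625: f = -0.3242 < 0 → [-1.5625, -1.5]
midpoint -1.53125: f = -0.0342 < 0 → [-1.53125, -1.5]
midpoint -1.515625: f = 0.1086 > 0 → [-1.53125, -1.515625]
midpoint -1.5234375: f = 0.0374 > 0 → [-1.53125, -1.5234375]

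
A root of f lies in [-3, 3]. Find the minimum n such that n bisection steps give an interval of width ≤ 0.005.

Width after n steps is 6/2^n. Need 2^n ≥ 6/0.005 = 1200.
2^10 = 1024 < 1200 ≤ 2^11 = 2048, so n = 11.

11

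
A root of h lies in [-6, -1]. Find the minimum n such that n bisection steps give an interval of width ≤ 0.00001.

19

Width after n steps is 5/2^n. Need 2^n ≥ 5/0.00001 = 500000.
2^18 = 262144 < 500000 ≤ 2^19 = 524288, so n = 19.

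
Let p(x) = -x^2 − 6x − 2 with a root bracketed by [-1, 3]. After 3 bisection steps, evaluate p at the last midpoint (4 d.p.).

0.7500

m = 1, p(m) = -9 (−); new bracket [-1, 1]
m = 0, p(m) = -2 (−); new bracket [-1, 0]
m = -0.5, p(m) = 0.75 (+); new bracket [-0.5, 0]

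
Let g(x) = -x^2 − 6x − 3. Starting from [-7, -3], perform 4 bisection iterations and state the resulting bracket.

g(-5) = 2 > 0, so the root lies in [-7, -5]
g(-6) = -3 < 0, so the root lies in [-6, -5]
g(-5.5) = -0.25 < 0, so the root lies in [-5.5, -5]
g(-5.25) = 0.9375 > 0, so the root lies in [-5.5, -5.25]

[-5.5, -5.25]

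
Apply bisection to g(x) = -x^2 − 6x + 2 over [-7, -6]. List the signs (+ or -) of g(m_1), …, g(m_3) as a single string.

-+-

x = -6.5 gives g = -1.25, negative; keep [-6.5, -6]
x = -6.25 gives g = 0.4375, positive; keep [-6.5, -6.25]
x = -6.375 gives g = -0.390625, negative; keep [-6.375, -6.25]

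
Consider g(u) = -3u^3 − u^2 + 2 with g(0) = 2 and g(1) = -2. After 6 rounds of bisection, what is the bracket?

[0.765625, 0.78125]

midpoint 0.5: g = 1.375 > 0 → [0.5, 1]
midpoint 0.75: g = 0.171875 > 0 → [0.75, 1]
midpoint 0.875: g = -0.775391 < 0 → [0.75, 0.875]
midpoint 0.8125: g = -0.2693 < 0 → [0.75, 0.8125]
midpoint 0.78125: g = -0.0409 < 0 → [0.75, 0.78125]
midpoint 0.765625: g = 0.0674 > 0 → [0.765625, 0.78125]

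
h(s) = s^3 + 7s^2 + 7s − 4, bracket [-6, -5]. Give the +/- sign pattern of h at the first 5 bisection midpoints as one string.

+-+--

m = -5.5, h(m) = 2.875 (+); new bracket [-6, -5.5]
m = -5.75, h(m) = -2.921875 (−); new bracket [-5.75, -5.5]
m = -5.625, h(m) = 0.130859 (+); new bracket [-5.75, -5.625]
m = -5.6875, h(m) = -1.3562 (−); new bracket [-5.6875, -5.625]
m = -5.65625, h(m) = -0.6029 (−); new bracket [-5.65625, -5.625]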